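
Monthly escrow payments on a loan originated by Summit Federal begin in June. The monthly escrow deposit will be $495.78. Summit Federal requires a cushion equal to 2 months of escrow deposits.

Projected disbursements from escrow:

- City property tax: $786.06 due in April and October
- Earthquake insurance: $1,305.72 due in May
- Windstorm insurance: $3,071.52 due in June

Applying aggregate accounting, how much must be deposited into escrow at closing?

Cushion = 2 × $495.78 = $991.56
Trial balance (start $0, +$495.78 each month, − disbursements):
  Jun: +$495.78 − $3,071.52 → -$2,575.74
  Jul: +$495.78 → -$2,079.96
  Aug: +$495.78 → -$1,584.18
  Sep: +$495.78 → -$1,088.40
  Oct: +$495.78 − $786.06 → -$1,378.68
  Nov: +$495.78 → -$882.90
  Dec: +$495.78 → -$387.12
  Jan: +$495.78 → $108.66
  Feb: +$495.78 → $604.44
  Mar: +$495.78 → $1,100.22
  Apr: +$495.78 − $786.06 → $809.94
  May: +$495.78 − $1,305.72 → $0.00
Lowest trial balance = -$2,575.74 (Jun)
Initial deposit = cushion − low point = $991.56 − (-$2,575.74) = $3,567.30

$3,567.30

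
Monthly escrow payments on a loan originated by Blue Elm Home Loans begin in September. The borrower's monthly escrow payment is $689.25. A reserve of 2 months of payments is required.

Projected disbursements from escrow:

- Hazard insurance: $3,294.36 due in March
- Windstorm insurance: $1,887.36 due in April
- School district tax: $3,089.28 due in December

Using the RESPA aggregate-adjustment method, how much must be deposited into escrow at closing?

$4,135.50

Cushion = 2 × $689.25 = $1,378.50
Trial balance (start $0, +$689.25 each month, − disbursements):
  Sep: +$689.25 → $689.25
  Oct: +$689.25 → $1,378.50
  Nov: +$689.25 → $2,067.75
  Dec: +$689.25 − $3,089.28 → -$332.28
  Jan: +$689.25 → $356.97
  Feb: +$689.25 → $1,046.22
  Mar: +$689.25 − $3,294.36 → -$1,558.89
  Apr: +$689.25 − $1,887.36 → -$2,757.00
  May: +$689.25 → -$2,067.75
  Jun: +$689.25 → -$1,378.50
  Jul: +$689.25 → -$689.25
  Aug: +$689.25 → $0.00
Lowest trial balance = -$2,757.00 (Apr)
Initial deposit = cushion − low point = $1,378.50 − (-$2,757.00) = $4,135.50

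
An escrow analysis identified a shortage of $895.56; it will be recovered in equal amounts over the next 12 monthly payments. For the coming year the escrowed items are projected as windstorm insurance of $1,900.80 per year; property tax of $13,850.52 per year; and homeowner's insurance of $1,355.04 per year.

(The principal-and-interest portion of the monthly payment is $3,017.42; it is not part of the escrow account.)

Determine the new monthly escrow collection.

$1,500.16

Windstorm insurance = $1,900.80 annually
Property tax = $13,850.52 annually
Homeowner's insurance = $1,355.04 annually
Yearly total = $1,900.80 + $13,850.52 + $1,355.04 = $17,106.36
Monthly escrow = $17,106.36 / 12 = $1,425.53
Monthly shortage recovery: $895.56 / 12 = $74.63
Adjusted monthly = $1,425.53 + $74.63 = $1,500.16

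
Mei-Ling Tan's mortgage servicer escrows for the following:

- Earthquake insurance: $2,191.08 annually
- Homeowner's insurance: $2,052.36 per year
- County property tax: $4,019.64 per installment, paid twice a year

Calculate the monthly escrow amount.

$1,023.56

Earthquake insurance = $2,191.08/yr
Homeowner's insurance = $2,052.36/yr
County property tax = $4,019.64 × 2 = $8,039.28/yr
Combined annual = $2,191.08 + $2,052.36 + $8,039.28 = $12,282.72
Base monthly escrow = $12,282.72 ÷ 12 = $1,023.56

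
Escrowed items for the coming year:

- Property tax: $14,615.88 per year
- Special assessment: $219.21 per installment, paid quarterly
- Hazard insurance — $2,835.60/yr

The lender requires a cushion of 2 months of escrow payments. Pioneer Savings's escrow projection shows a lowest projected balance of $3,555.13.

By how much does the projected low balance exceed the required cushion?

$500.41

Property tax — $14,615.88 per year
Special assessment — $219.21 × 4 = $876.84 per year
Hazard insurance — $2,835.60 per year
Combined annual = $18,328.32
Base monthly escrow = $18,328.32 ÷ 12 = $1,527.36
Required reserve = 2 × $1,527.36 = $3,054.72
Surplus = $3,555.13 − $3,054.72 = $500.41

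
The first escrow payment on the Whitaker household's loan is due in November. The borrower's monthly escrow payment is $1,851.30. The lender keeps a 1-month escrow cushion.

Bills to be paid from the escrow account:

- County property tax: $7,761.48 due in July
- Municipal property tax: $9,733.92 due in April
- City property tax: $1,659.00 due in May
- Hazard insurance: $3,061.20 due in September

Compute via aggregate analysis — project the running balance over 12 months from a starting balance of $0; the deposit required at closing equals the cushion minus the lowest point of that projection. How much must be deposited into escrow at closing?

$4,344.00

Cushion = 1 × $1,851.30 = $1,851.30
Trial balance (start $0, +$1,851.30 each month, − disbursements):
  Nov: +$1,851.30 → $1,851.30
  Dec: +$1,851.30 → $3,702.60
  Jan: +$1,851.30 → $5,553.90
  Feb: +$1,851.30 → $7,405.20
  Mar: +$1,851.30 → $9,256.50
  Apr: +$1,851.30 − $9,733.92 → $1,373.88
  May: +$1,851.30 − $1,659.00 → $1,566.18
  Jun: +$1,851.30 → $3,417.48
  Jul: +$1,851.30 − $7,761.48 → -$2,492.70
  Aug: +$1,851.30 → -$641.40
  Sep: +$1,851.30 − $3,061.20 → -$1,851.30
  Oct: +$1,851.30 → $0.00
Lowest trial balance = -$2,492.70 (Jul)
Initial deposit = cushion − low point = $1,851.30 − (-$2,492.70) = $4,344.00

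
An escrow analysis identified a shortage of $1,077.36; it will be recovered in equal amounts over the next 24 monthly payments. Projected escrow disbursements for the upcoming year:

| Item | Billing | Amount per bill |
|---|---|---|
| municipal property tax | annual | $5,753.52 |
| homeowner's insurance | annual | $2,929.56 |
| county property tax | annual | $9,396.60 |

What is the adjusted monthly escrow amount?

$1,551.53

Municipal property tax: $5,753.52 annually
Homeowner's insurance: $2,929.56 annually
County property tax: $9,396.60 annually
Total annual escrow = $5,753.52 + $2,929.56 + $9,396.60 = $18,079.68
Monthly escrow = $18,079.68 / 12 = $1,506.64
Shortage spread = $1,077.36 ÷ 24 = $44.89/mo
Adjusted monthly = $1,506.64 + $44.89 = $1,551.53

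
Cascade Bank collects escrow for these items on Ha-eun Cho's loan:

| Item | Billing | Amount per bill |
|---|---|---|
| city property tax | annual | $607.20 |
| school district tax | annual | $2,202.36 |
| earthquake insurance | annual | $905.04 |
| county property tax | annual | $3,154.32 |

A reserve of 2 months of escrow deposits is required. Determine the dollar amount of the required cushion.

City property tax: $607.20
School district tax: $2,202.36
Earthquake insurance: $905.04
County property tax: $3,154.32
Combined annual = $607.20 + $2,202.36 + $905.04 + $3,154.32 = $6,868.92
Monthly escrow = $6,868.92 / 12 = $572.41
Required cushion = 2 × $572.41 = $1,144.82

$1,144.82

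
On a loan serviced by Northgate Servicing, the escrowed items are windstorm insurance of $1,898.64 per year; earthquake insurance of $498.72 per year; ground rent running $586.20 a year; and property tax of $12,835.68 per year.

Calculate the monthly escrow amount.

$1,318.27

Windstorm insurance — $1,898.64/yr
Earthquake insurance — $498.72/yr
Ground rent — $586.20/yr
Property tax — $12,835.68/yr
Total per year = $15,819.24
Base monthly escrow = $15,819.24 ÷ 12 = $1,318.27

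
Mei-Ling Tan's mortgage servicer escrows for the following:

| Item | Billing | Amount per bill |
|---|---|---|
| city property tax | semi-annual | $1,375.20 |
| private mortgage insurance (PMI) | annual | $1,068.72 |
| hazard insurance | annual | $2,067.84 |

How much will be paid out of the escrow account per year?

City property tax = $1,375.20 × 2 = $2,750.40/yr
Private mortgage insurance (PMI) = $1,068.72/yr
Hazard insurance = $2,067.84/yr
Yearly total = $5,886.96

$5,886.96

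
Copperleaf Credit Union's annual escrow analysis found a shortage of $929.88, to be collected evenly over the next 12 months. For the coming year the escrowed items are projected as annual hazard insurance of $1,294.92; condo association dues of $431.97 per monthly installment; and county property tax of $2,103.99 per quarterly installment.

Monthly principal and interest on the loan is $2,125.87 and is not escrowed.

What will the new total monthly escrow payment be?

$1,318.70

Hazard insurance = $1,294.92 annually
Condo association dues = $431.97 × 12 = $5,183.64 annually
County property tax = $2,103.99 × 4 = $8,415.96 annually
Yearly total = $1,294.92 + $5,183.64 + $8,415.96 = $14,894.52
Monthly escrow = $14,894.52 / 12 = $1,241.21
Monthly shortage recovery: $929.88 ÷ 12 = $77.49
Adjusted monthly = $1,241.21 + $77.49 = $1,318.70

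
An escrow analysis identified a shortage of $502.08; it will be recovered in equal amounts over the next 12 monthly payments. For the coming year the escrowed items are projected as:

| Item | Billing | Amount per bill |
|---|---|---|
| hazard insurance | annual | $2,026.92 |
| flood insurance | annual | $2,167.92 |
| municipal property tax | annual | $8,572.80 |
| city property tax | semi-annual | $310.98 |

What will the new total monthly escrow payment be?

$1,157.64

Hazard insurance — $2,026.92
Flood insurance — $2,167.92
Municipal property tax — $8,572.80
City property tax — $310.98 × 2 = $621.96
Yearly total = $2,026.92 + $2,167.92 + $8,572.80 + $621.96 = $13,389.60
Monthly escrow = $13,389.60 / 12 = $1,115.80
Shortage spread = $502.08 ÷ 12 = $41.84/mo
New monthly escrow = $1,115.80 + $41.84 = $1,157.64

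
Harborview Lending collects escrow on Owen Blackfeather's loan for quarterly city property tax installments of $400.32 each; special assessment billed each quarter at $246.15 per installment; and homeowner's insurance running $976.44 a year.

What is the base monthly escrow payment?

City property tax — $400.32 × 4 = $1,601.28
Special assessment — $246.15 × 4 = $984.60
Homeowner's insurance — $976.44
Total annual escrow = $1,601.28 + $984.60 + $976.44 = $3,562.32
Base monthly escrow = $3,562.32 ÷ 12 = $296.86

$296.86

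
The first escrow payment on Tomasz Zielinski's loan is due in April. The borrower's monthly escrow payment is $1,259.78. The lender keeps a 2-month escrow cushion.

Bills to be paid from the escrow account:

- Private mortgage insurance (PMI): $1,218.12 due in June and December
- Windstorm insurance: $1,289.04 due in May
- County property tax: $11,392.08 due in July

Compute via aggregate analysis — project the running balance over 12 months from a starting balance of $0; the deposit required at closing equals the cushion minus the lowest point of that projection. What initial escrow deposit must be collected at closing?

Cushion = 2 × $1,259.78 = $2,519.56
Trial balance (start $0, +$1,259.78 each month, − disbursements):
  Apr: +$1,259.78 → $1,259.78
  May: +$1,259.78 − $1,289.04 → $1,230.52
  Jun: +$1,259.78 − $1,218.12 → $1,272.18
  Jul: +$1,259.78 − $11,392.08 → -$8,860.12
  Aug: +$1,259.78 → -$7,600.34
  Sep: +$1,259.78 → -$6,340.56
  Oct: +$1,259.78 → -$5,080.78
  Nov: +$1,259.78 → -$3,821.00
  Dec: +$1,259.78 − $1,218.12 → -$3,779.34
  Jan: +$1,259.78 → -$2,519.56
  Feb: +$1,259.78 → -$1,259.78
  Mar: +$1,259.78 → $0.00
Lowest trial balance = -$8,860.12 (Jul)
Initial deposit = cushion − low point = $2,519.56 − (-$8,860.12) = $11,379.68

$11,379.68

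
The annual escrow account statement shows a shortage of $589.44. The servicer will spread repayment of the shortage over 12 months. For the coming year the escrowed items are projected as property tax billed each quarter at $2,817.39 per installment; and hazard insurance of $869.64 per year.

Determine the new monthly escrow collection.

Property tax — $2,817.39 × 4 = $11,269.56/yr
Hazard insurance — $869.64/yr
Combined annual = $12,139.20
Base monthly escrow = $12,139.20 ÷ 12 = $1,011.60
Shortage spread = $589.44 / 12 = $49.12/mo
Adjusted monthly = $1,011.60 + $49.12 = $1,060.72

$1,060.72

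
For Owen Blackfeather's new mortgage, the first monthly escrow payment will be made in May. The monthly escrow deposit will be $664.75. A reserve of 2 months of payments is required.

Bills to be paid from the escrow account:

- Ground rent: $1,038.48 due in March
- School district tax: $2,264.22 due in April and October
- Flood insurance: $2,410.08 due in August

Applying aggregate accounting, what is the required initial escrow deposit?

$2,015.30

Cushion = 2 × $664.75 = $1,329.50
Trial balance (start $0, +$664.75 each month, − disbursements):
  May: +$664.75 → $664.75
  Jun: +$664.75 → $1,329.50
  Jul: +$664.75 → $1,994.25
  Aug: +$664.75 − $2,410.08 → $248.92
  Sep: +$664.75 → $913.67
  Oct: +$664.75 − $2,264.22 → -$685.80
  Nov: +$664.75 → -$21.05
  Dec: +$664.75 → $643.70
  Jan: +$664.75 → $1,308.45
  Feb: +$664.75 → $1,973.20
  Mar: +$664.75 − $1,038.48 → $1,599.47
  Apr: +$664.75 − $2,264.22 → $0.00
Lowest trial balance = -$685.80 (Oct)
Initial deposit = cushion − low point = $1,329.50 − (-$685.80) = $2,015.30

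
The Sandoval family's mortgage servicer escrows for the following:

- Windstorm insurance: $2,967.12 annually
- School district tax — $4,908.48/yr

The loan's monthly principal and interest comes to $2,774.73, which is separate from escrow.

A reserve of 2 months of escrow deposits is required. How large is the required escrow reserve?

Windstorm insurance: $2,967.12
School district tax: $4,908.48
Yearly total = $2,967.12 + $4,908.48 = $7,875.60
Monthly = $7,875.60 ÷ 12 = $656.30
Required cushion = 2 × $656.30 = $1,312.60

$1,312.60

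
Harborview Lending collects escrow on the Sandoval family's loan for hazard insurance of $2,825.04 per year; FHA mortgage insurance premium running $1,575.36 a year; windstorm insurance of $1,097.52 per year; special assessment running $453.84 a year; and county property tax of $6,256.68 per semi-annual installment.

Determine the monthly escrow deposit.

$1,538.76

Hazard insurance = $2,825.04 annually
FHA mortgage insurance premium = $1,575.36 annually
Windstorm insurance = $1,097.52 annually
Special assessment = $453.84 annually
County property tax = $6,256.68 × 2 = $12,513.36 annually
Yearly total = $2,825.04 + $1,575.36 + $1,097.52 + $453.84 + $12,513.36 = $18,465.12
Monthly escrow = $18,465.12 / 12 = $1,538.76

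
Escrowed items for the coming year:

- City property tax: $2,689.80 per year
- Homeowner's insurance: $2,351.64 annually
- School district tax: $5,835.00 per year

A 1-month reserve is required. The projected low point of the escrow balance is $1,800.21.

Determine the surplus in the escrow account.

$893.84

City property tax: $2,689.80
Homeowner's insurance: $2,351.64
School district tax: $5,835.00
Annual escrow total = $2,689.80 + $2,351.64 + $5,835.00 = $10,876.44
Per month = $10,876.44 ÷ 12 = $906.37
Required cushion = 1 × $906.37 = $906.37
Excess over cushion: $1,800.21 − $906.37 = $893.84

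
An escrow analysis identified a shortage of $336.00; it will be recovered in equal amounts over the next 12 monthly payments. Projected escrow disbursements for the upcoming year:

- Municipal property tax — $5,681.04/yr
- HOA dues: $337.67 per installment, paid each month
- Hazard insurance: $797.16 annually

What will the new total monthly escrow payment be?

$905.52

Municipal property tax = $5,681.04 per year
HOA dues = $337.67 × 12 = $4,052.04 per year
Hazard insurance = $797.16 per year
Total annual escrow = $5,681.04 + $4,052.04 + $797.16 = $10,530.24
Monthly = $10,530.24 ÷ 12 = $877.52
Monthly shortage recovery: $336.00 / 12 = $28.00
Adjusted monthly = $877.52 + $28.00 = $905.52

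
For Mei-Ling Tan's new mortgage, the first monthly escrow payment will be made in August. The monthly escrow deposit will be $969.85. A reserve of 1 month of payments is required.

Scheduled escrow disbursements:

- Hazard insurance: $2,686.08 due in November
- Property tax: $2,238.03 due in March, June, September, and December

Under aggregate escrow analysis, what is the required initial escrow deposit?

$3,282.74

Cushion = 1 × $969.85 = $969.85
Trial balance (start $0, +$969.85 each month, − disbursements):
  Aug: +$969.85 → $969.85
  Sep: +$969.85 − $2,238.03 → -$298.33
  Oct: +$969.85 → $671.52
  Nov: +$969.85 − $2,686.08 → -$1,044.71
  Dec: +$969.85 − $2,238.03 → -$2,312.89
  Jan: +$969.85 → -$1,343.04
  Feb: +$969.85 → -$373.19
  Mar: +$969.85 − $2,238.03 → -$1,641.37
  Apr: +$969.85 → -$671.52
  May: +$969.85 → $298.33
  Jun: +$969.85 − $2,238.03 → -$969.85
  Jul: +$969.85 → $0.00
Lowest trial balance = -$2,312.89 (Dec)
Initial deposit = cushion − low point = $969.85 − (-$2,312.89) = $3,282.74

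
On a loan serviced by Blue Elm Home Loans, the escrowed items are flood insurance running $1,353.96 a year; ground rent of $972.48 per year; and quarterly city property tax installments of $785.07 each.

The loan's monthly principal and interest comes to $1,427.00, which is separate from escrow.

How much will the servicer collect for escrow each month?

Flood insurance — $1,353.96 per year
Ground rent — $972.48 per year
City property tax — $785.07 × 4 = $3,140.28 per year
Total annual escrow = $1,353.96 + $972.48 + $3,140.28 = $5,466.72
Monthly escrow = $5,466.72 ÷ 12 = $455.56

$455.56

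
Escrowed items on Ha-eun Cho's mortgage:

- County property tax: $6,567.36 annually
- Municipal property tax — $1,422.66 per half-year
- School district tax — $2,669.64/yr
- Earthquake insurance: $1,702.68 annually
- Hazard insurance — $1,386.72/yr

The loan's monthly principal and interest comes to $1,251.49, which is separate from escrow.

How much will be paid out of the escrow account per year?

$15,171.72

County property tax: $6,567.36 annually
Municipal property tax: $1,422.66 × 2 = $2,845.32 annually
School district tax: $2,669.64 annually
Earthquake insurance: $1,702.68 annually
Hazard insurance: $1,386.72 annually
Annual escrow total = $6,567.36 + $2,845.32 + $2,669.64 + $1,702.68 + $1,386.72 = $15,171.72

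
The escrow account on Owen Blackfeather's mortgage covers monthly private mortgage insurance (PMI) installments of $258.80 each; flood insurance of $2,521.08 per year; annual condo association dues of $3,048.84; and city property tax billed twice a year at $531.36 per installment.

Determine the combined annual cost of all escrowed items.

$9,738.24

Private mortgage insurance (PMI): $258.80 × 12 = $3,105.60/yr
Flood insurance: $2,521.08/yr
Condo association dues: $3,048.84/yr
City property tax: $531.36 × 2 = $1,062.72/yr
Combined annual = $3,105.60 + $2,521.08 + $3,048.84 + $1,062.72 = $9,738.24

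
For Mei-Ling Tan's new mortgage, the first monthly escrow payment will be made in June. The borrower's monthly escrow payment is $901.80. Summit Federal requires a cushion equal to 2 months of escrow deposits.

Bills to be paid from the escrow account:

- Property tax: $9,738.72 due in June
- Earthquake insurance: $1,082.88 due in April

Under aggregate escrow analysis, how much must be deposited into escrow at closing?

$10,640.52

Cushion = 2 × $901.80 = $1,803.60
Trial balance (start $0, +$901.80 each month, − disbursements):
  Jun: +$901.80 − $9,738.72 → -$8,836.92
  Jul: +$901.80 → -$7,935.12
  Aug: +$901.80 → -$7,033.32
  Sep: +$901.80 → -$6,131.52
  Oct: +$901.80 → -$5,229.72
  Nov: +$901.80 → -$4,327.92
  Dec: +$901.80 → -$3,426.12
  Jan: +$901.80 → -$2,524.32
  Feb: +$901.80 → -$1,622.52
  Mar: +$901.80 → -$720.72
  Apr: +$901.80 − $1,082.88 → -$901.80
  May: +$901.80 → $0.00
Lowest trial balance = -$8,836.92 (Jun)
Initial deposit = cushion − low point = $1,803.60 − (-$8,836.92) = $10,640.52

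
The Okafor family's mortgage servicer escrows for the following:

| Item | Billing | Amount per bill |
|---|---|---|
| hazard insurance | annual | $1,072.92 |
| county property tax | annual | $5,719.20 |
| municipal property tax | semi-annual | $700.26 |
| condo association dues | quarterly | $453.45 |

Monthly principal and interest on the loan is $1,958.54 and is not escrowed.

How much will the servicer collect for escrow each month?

Hazard insurance: $1,072.92/yr
County property tax: $5,719.20/yr
Municipal property tax: $700.26 × 2 = $1,400.52/yr
Condo association dues: $453.45 × 4 = $1,813.80/yr
Combined annual = $1,072.92 + $5,719.20 + $1,400.52 + $1,813.80 = $10,006.44
Monthly escrow = $10,006.44 ÷ 12 = $833.87

$833.87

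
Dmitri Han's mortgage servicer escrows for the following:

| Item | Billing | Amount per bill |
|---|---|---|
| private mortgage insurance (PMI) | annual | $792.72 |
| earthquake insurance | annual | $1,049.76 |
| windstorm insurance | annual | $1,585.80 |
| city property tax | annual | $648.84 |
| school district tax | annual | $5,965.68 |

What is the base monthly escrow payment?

Private mortgage insurance (PMI) = $792.72
Earthquake insurance = $1,049.76
Windstorm insurance = $1,585.80
City property tax = $648.84
School district tax = $5,965.68
Annual escrow total = $10,042.80
Monthly escrow = $10,042.80 / 12 = $836.90

$836.90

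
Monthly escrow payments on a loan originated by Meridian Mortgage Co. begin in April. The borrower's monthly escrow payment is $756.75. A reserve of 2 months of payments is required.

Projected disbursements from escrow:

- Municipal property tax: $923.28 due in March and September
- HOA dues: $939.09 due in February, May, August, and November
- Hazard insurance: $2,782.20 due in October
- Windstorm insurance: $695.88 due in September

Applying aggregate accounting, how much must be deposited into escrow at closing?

$2,678.13

Cushion = 2 × $756.75 = $1,513.50
Trial balance (start $0, +$756.75 each month, − disbursements):
  Apr: +$756.75 → $756.75
  May: +$756.75 − $939.09 → $574.41
  Jun: +$756.75 → $1,331.16
  Jul: +$756.75 → $2,087.91
  Aug: +$756.75 − $939.09 → $1,905.57
  Sep: +$756.75 − $1,619.16 → $1,043.16
  Oct: +$756.75 − $2,782.20 → -$982.29
  Nov: +$756.75 − $939.09 → -$1,164.63
  Dec: +$756.75 → -$407.88
  Jan: +$756.75 → $348.87
  Feb: +$756.75 − $939.09 → $166.53
  Mar: +$756.75 − $923.28 → $0.00
Lowest trial balance = -$1,164.63 (Nov)
Initial deposit = cushion − low point = $1,513.50 − (-$1,164.63) = $2,678.13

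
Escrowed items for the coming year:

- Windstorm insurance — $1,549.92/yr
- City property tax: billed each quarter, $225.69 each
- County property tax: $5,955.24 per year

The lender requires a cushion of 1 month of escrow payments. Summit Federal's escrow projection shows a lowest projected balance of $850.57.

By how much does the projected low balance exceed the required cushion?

$149.91

Windstorm insurance = $1,549.92 per year
City property tax = $225.69 × 4 = $902.76 per year
County property tax = $5,955.24 per year
Total per year = $8,407.92
Per month = $8,407.92 ÷ 12 = $700.66
Required reserve = 1 × $700.66 = $700.66
Surplus = $850.57 − $700.66 = $149.91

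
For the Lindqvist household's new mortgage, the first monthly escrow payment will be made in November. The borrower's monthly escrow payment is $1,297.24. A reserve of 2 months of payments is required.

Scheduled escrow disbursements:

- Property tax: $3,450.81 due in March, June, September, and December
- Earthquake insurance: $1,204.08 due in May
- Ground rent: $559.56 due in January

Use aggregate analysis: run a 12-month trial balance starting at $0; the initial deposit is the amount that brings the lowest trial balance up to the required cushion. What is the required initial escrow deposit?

$4,332.63

Cushion = 2 × $1,297.24 = $2,594.48
Trial balance (start $0, +$1,297.24 each month, − disbursements):
  Nov: +$1,297.24 → $1,297.24
  Dec: +$1,297.24 − $3,450.81 → -$856.33
  Jan: +$1,297.24 − $559.56 → -$118.65
  Feb: +$1,297.24 → $1,178.59
  Mar: +$1,297.24 − $3,450.81 → -$974.98
  Apr: +$1,297.24 → $322.26
  May: +$1,297.24 − $1,204.08 → $415.42
  Jun: +$1,297.24 − $3,450.81 → -$1,738.15
  Jul: +$1,297.24 → -$440.91
  Aug: +$1,297.24 → $856.33
  Sep: +$1,297.24 − $3,450.81 → -$1,297.24
  Oct: +$1,297.24 → $0.00
Lowest trial balance = -$1,738.15 (Jun)
Initial deposit = cushion − low point = $2,594.48 − (-$1,738.15) = $4,332.63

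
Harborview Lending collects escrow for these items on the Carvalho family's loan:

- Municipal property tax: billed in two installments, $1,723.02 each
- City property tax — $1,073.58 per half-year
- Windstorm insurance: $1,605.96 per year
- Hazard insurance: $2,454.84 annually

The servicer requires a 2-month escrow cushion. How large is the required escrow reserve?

$1,609.00

Municipal property tax = $1,723.02 × 2 = $3,446.04/yr
City property tax = $1,073.58 × 2 = $2,147.16/yr
Windstorm insurance = $1,605.96/yr
Hazard insurance = $2,454.84/yr
Yearly total = $3,446.04 + $2,147.16 + $1,605.96 + $2,454.84 = $9,654.00
Base monthly escrow = $9,654.00 / 12 = $804.50
Reserve = 2 × $804.50 = $1,609.00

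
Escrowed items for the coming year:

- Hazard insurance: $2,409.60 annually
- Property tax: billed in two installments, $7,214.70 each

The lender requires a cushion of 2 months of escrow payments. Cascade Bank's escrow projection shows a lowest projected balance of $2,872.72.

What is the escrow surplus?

$66.22

Hazard insurance = $2,409.60 per year
Property tax = $7,214.70 × 2 = $14,429.40 per year
Total annual escrow = $2,409.60 + $14,429.40 = $16,839.00
Monthly escrow = $16,839.00 / 12 = $1,403.25
Required reserve = 2 × $1,403.25 = $2,806.50
Surplus = $2,872.72 − $2,806.50 = $66.22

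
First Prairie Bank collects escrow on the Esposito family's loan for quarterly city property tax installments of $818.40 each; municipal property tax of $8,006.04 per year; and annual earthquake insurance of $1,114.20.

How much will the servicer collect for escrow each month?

$1,032.82

City property tax = $818.40 × 4 = $3,273.60/yr
Municipal property tax = $8,006.04/yr
Earthquake insurance = $1,114.20/yr
Yearly total = $3,273.60 + $8,006.04 + $1,114.20 = $12,393.84
Per month = $12,393.84 ÷ 12 = $1,032.82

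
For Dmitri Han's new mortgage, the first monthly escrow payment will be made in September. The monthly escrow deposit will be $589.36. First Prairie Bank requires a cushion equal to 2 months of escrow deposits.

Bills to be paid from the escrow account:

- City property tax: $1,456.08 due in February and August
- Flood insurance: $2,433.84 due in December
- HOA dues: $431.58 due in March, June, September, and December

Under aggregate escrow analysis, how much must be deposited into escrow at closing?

$2,395.64

Cushion = 2 × $589.36 = $1,178.72
Trial balance (start $0, +$589.36 each month, − disbursements):
  Sep: +$589.36 − $431.58 → $157.78
  Oct: +$589.36 → $747.14
  Nov: +$589.36 → $1,336.50
  Dec: +$589.36 − $2,865.42 → -$939.56
  Jan: +$589.36 → -$350.20
  Feb: +$589.36 − $1,456.08 → -$1,216.92
  Mar: +$589.36 − $431.58 → -$1,059.14
  Apr: +$589.36 → -$469.78
  May: +$589.36 → $119.58
  Jun: +$589.36 − $431.58 → $277.36
  Jul: +$589.36 → $866.72
  Aug: +$589.36 − $1,456.08 → $0.00
Lowest trial balance = -$1,216.92 (Feb)
Initial deposit = cushion − low point = $1,178.72 − (-$1,216.92) = $2,395.64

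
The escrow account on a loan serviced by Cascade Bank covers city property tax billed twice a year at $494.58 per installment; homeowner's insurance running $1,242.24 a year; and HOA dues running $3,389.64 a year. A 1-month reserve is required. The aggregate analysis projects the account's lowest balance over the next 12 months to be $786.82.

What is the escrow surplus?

City property tax — $494.58 × 2 = $989.16/yr
Homeowner's insurance — $1,242.24/yr
HOA dues — $3,389.64/yr
Yearly total = $989.16 + $1,242.24 + $3,389.64 = $5,621.04
Monthly = $5,621.04 ÷ 12 = $468.42
Required reserve = 1 × $468.42 = $468.42
Excess over cushion: $786.82 − $468.42 = $318.40

$318.40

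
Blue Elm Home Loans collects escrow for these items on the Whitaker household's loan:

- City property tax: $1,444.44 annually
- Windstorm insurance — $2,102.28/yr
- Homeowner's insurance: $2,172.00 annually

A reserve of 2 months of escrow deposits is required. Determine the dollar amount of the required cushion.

City property tax = $1,444.44 per year
Windstorm insurance = $2,102.28 per year
Homeowner's insurance = $2,172.00 per year
Total annual escrow = $5,718.72
Monthly = $5,718.72 ÷ 12 = $476.56
Cushion = 2 × $476.56 = $953.12

$953.12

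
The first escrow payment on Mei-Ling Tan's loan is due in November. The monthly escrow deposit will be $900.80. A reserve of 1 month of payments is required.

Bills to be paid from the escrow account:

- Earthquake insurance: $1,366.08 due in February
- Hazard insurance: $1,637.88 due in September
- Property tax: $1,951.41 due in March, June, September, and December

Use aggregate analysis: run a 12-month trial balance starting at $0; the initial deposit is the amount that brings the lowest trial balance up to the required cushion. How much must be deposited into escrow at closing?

Cushion = 1 × $900.80 = $900.80
Trial balance (start $0, +$900.80 each month, − disbursements):
  Nov: +$900.80 → $900.80
  Dec: +$900.80 − $1,951.41 → -$149.81
  Jan: +$900.80 → $750.99
  Feb: +$900.80 − $1,366.08 → $285.71
  Mar: +$900.80 − $1,951.41 → -$764.90
  Apr: +$900.80 → $135.90
  May: +$900.80 → $1,036.70
  Jun: +$900.80 − $1,951.41 → -$13.91
  Jul: +$900.80 → $886.89
  Aug: +$900.80 → $1,787.69
  Sep: +$900.80 − $3,589.29 → -$900.80
  Oct: +$900.80 → $0.00
Lowest trial balance = -$900.80 (Sep)
Initial deposit = cushion − low point = $900.80 − (-$900.80) = $1,801.60

$1,801.60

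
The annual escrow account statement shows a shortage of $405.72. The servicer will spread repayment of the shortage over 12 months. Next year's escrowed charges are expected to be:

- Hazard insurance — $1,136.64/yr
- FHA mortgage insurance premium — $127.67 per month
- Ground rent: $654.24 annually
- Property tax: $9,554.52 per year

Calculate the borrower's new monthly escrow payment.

$1,106.93

Hazard insurance = $1,136.64 annually
FHA mortgage insurance premium = $127.67 × 12 = $1,532.04 annually
Ground rent = $654.24 annually
Property tax = $9,554.52 annually
Annual escrow total = $1,136.64 + $1,532.04 + $654.24 + $9,554.52 = $12,877.44
Per month = $12,877.44 ÷ 12 = $1,073.12
Monthly shortage recovery: $405.72 / 12 = $33.81
Adjusted monthly = $1,073.12 + $33.81 = $1,106.93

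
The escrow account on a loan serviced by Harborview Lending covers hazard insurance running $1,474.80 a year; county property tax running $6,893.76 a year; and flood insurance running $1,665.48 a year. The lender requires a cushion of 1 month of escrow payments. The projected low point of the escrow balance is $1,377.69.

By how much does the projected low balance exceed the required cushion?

$541.52

Hazard insurance = $1,474.80
County property tax = $6,893.76
Flood insurance = $1,665.48
Total per year = $1,474.80 + $6,893.76 + $1,665.48 = $10,034.04
Per month = $10,034.04 ÷ 12 = $836.17
Required cushion = 1 × $836.17 = $836.17
Excess over cushion: $1,377.69 − $836.17 = $541.52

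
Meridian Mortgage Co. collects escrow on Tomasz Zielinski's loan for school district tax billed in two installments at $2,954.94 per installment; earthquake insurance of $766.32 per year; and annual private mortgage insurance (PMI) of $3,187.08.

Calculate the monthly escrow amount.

School district tax = $2,954.94 × 2 = $5,909.88 annually
Earthquake insurance = $766.32 annually
Private mortgage insurance (PMI) = $3,187.08 annually
Annual escrow total = $5,909.88 + $766.32 + $3,187.08 = $9,863.28
Monthly = $9,863.28 ÷ 12 = $821.94

$821.94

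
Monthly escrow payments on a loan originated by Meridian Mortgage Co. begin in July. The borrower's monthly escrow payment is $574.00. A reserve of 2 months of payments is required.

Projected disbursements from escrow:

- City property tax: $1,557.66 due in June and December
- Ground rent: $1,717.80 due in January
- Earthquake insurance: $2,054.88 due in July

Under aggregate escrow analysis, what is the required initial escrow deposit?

$2,628.88

Cushion = 2 × $574.00 = $1,148.00
Trial balance (start $0, +$574.00 each month, − disbursements):
  Jul: +$574.00 − $2,054.88 → -$1,480.88
  Aug: +$574.00 → -$906.88
  Sep: +$574.00 → -$332.88
  Oct: +$574.00 → $241.12
  Nov: +$574.00 → $815.12
  Dec: +$574.00 − $1,557.66 → -$168.54
  Jan: +$574.00 − $1,717.80 → -$1,312.34
  Feb: +$574.00 → -$738.34
  Mar: +$574.00 → -$164.34
  Apr: +$574.00 → $409.66
  May: +$574.00 → $983.66
  Jun: +$574.00 − $1,557.66 → $0.00
Lowest trial balance = -$1,480.88 (Jul)
Initial deposit = cushion − low point = $1,148.00 − (-$1,480.88) = $2,628.88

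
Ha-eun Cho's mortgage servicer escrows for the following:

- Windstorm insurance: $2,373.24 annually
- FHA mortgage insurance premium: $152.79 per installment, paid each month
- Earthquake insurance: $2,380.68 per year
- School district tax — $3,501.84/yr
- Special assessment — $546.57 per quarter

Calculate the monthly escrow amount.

Windstorm insurance: $2,373.24 annually
FHA mortgage insurance premium: $152.79 × 12 = $1,833.48 annually
Earthquake insurance: $2,380.68 annually
School district tax: $3,501.84 annually
Special assessment: $546.57 × 4 = $2,186.28 annually
Annual escrow total = $2,373.24 + $1,833.48 + $2,380.68 + $3,501.84 + $2,186.28 = $12,275.52
Monthly = $12,275.52 ÷ 12 = $1,022.96

$1,022.96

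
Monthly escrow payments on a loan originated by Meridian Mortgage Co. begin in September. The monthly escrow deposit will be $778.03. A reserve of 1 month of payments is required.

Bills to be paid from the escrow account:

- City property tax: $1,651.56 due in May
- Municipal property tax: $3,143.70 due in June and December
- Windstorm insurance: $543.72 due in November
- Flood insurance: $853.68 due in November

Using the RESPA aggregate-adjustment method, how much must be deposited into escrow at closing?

Cushion = 1 × $778.03 = $778.03
Trial balance (start $0, +$778.03 each month, − disbursements):
  Sep: +$778.03 → $778.03
  Oct: +$778.03 → $1,556.06
  Nov: +$778.03 − $1,397.40 → $936.69
  Dec: +$778.03 − $3,143.70 → -$1,428.98
  Jan: +$778.03 → -$650.95
  Feb: +$778.03 → $127.08
  Mar: +$778.03 → $905.11
  Apr: +$778.03 → $1,683.14
  May: +$778.03 − $1,651.56 → $809.61
  Jun: +$778.03 − $3,143.70 → -$1,556.06
  Jul: +$778.03 → -$778.03
  Aug: +$778.03 → $0.00
Lowest trial balance = -$1,556.06 (Jun)
Initial deposit = cushion − low point = $778.03 − (-$1,556.06) = $2,334.09

$2,334.09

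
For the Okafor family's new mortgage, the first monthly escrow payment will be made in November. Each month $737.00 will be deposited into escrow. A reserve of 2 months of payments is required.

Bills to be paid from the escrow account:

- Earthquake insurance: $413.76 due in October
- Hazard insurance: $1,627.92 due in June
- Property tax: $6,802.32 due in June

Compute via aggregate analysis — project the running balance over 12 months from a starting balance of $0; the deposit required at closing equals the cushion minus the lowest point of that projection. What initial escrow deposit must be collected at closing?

$4,008.24

Cushion = 2 × $737.00 = $1,474.00
Trial balance (start $0, +$737.00 each month, − disbursements):
  Nov: +$737.00 → $737.00
  Dec: +$737.00 → $1,474.00
  Jan: +$737.00 → $2,211.00
  Feb: +$737.00 → $2,948.00
  Mar: +$737.00 → $3,685.00
  Apr: +$737.00 → $4,422.00
  May: +$737.00 → $5,159.00
  Jun: +$737.00 − $8,430.24 → -$2,534.24
  Jul: +$737.00 → -$1,797.24
  Aug: +$737.00 → -$1,060.24
  Sep: +$737.00 → -$323.24
  Oct: +$737.00 − $413.76 → $0.00
Lowest trial balance = -$2,534.24 (Jun)
Initial deposit = cushion − low point = $1,474.00 − (-$2,534.24) = $4,008.24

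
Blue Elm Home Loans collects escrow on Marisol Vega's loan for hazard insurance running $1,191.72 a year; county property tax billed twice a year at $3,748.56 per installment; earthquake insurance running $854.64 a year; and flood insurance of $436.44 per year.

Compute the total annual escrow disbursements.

Hazard insurance = $1,191.72 per year
County property tax = $3,748.56 × 2 = $7,497.12 per year
Earthquake insurance = $854.64 per year
Flood insurance = $436.44 per year
Annual escrow total = $9,979.92

$9,979.92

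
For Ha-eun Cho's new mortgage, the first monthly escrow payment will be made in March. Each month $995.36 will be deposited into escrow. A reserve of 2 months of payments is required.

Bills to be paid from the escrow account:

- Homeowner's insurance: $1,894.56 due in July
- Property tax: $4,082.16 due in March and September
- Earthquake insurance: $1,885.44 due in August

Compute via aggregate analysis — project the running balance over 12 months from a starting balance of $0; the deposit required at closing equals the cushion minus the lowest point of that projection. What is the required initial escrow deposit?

$6,967.52

Cushion = 2 × $995.36 = $1,990.72
Trial balance (start $0, +$995.36 each month, − disbursements):
  Mar: +$995.36 − $4,082.16 → -$3,086.80
  Apr: +$995.36 → -$2,091.44
  May: +$995.36 → -$1,096.08
  Jun: +$995.36 → -$100.72
  Jul: +$995.36 − $1,894.56 → -$999.92
  Aug: +$995.36 − $1,885.44 → -$1,890.00
  Sep: +$995.36 − $4,082.16 → -$4,976.80
  Oct: +$995.36 → -$3,981.44
  Nov: +$995.36 → -$2,986.08
  Dec: +$995.36 → -$1,990.72
  Jan: +$995.36 → -$995.36
  Feb: +$995.36 → $0.00
Lowest trial balance = -$4,976.80 (Sep)
Initial deposit = cushion − low point = $1,990.72 − (-$4,976.80) = $6,967.52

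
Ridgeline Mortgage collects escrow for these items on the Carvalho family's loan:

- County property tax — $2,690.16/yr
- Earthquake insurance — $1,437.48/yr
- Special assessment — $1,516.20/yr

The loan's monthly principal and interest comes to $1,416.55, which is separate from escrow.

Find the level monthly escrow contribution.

County property tax — $2,690.16 annually
Earthquake insurance — $1,437.48 annually
Special assessment — $1,516.20 annually
Total per year = $5,643.84
Base monthly escrow = $5,643.84 ÷ 12 = $470.32

$470.32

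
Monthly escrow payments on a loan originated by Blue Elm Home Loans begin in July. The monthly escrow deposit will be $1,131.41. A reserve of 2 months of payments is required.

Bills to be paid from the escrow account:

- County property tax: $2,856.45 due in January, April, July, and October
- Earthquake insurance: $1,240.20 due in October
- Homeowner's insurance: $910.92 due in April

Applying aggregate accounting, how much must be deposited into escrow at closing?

Cushion = 2 × $1,131.41 = $2,262.82
Trial balance (start $0, +$1,131.41 each month, − disbursements):
  Jul: +$1,131.41 − $2,856.45 → -$1,725.04
  Aug: +$1,131.41 → -$593.63
  Sep: +$1,131.41 → $537.78
  Oct: +$1,131.41 − $4,096.65 → -$2,427.46
  Nov: +$1,131.41 → -$1,296.05
  Dec: +$1,131.41 → -$164.64
  Jan: +$1,131.41 − $2,856.45 → -$1,889.68
  Feb: +$1,131.41 → -$758.27
  Mar: +$1,131.41 → $373.14
  Apr: +$1,131.41 − $3,767.37 → -$2,262.82
  May: +$1,131.41 → -$1,131.41
  Jun: +$1,131.41 → $0.00
Lowest trial balance = -$2,427.46 (Oct)
Initial deposit = cushion − low point = $2,262.82 − (-$2,427.46) = $4,690.28

$4,690.28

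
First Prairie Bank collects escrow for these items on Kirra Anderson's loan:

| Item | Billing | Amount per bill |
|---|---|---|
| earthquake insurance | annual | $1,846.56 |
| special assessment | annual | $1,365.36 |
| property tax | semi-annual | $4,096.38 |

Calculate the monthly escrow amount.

$950.39

Earthquake insurance = $1,846.56/yr
Special assessment = $1,365.36/yr
Property tax = $4,096.38 × 2 = $8,192.76/yr
Total per year = $1,846.56 + $1,365.36 + $8,192.76 = $11,404.68
Per month = $11,404.68 ÷ 12 = $950.39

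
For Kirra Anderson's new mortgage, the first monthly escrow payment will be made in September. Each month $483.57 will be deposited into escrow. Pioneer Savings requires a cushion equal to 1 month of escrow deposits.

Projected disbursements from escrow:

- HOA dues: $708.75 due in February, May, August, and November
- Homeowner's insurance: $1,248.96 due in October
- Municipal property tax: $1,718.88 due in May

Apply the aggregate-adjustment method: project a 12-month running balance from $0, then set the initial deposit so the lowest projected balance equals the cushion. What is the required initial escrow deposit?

$1,225.53

Cushion = 1 × $483.57 = $483.57
Trial balance (start $0, +$483.57 each month, − disbursements):
  Sep: +$483.57 → $483.57
  Oct: +$483.57 − $1,248.96 → -$281.82
  Nov: +$483.57 − $708.75 → -$507.00
  Dec: +$483.57 → -$23.43
  Jan: +$483.57 → $460.14
  Feb: +$483.57 − $708.75 → $234.96
  Mar: +$483.57 → $718.53
  Apr: +$483.57 → $1,202.10
  May: +$483.57 − $2,427.63 → -$741.96
  Jun: +$483.57 → -$258.39
  Jul: +$483.57 → $225.18
  Aug: +$483.57 − $708.75 → $0.00
Lowest trial balance = -$741.96 (May)
Initial deposit = cushion − low point = $483.57 − (-$741.96) = $1,225.53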